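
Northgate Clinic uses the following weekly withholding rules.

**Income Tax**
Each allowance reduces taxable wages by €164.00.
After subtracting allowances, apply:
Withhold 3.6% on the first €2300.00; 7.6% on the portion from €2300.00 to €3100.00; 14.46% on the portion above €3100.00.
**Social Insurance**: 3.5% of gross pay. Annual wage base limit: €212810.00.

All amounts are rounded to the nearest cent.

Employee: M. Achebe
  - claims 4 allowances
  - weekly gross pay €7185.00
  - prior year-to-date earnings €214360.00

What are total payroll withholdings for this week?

€639.43

Income Tax: taxable = €7185.00 − 4×€164.00 = €6529.00
  €143.60 + 14.46% × (€6529.00 − €3100.00) = €143.60 + 14.46% × €3429.00 = €639.43
Social Insurance: YTD €214360.00 ≥ cap €212810.00 → €0.00
Total: €639.43 + €0.00 = €639.43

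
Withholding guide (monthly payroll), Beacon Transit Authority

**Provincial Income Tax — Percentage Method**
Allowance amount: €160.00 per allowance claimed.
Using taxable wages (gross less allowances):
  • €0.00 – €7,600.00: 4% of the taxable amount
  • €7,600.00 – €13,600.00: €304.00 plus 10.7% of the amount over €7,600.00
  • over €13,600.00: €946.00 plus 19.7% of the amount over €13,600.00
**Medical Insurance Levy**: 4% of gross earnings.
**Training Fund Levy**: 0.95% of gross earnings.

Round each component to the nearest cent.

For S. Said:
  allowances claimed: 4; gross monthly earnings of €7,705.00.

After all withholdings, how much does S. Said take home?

Provincial Income Tax: taxable = €7,705.00 − 4×€160.00 = €7,065.00
  4% × €7,065.00 = €282.60
Medical Insurance Levy: 4% × €7,705.00 = €308.20
Training Fund Levy: 0.95% × €7,705.00 = €73.20
Total withheld: €282.60 + €308.20 + €73.20 = €664.00
Net pay: €7,705.00 − €664.00 = €7,041.00

€7,041.00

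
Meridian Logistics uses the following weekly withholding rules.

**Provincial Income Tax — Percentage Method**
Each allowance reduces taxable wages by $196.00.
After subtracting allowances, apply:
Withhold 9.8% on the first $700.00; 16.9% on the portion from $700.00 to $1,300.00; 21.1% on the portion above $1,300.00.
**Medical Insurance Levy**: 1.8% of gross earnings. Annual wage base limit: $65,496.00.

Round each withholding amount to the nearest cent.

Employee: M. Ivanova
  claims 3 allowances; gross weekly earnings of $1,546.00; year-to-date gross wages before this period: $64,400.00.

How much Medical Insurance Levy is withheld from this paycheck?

$19.73

Medical Insurance Levy: cap $65,496.00 − YTD $64,400.00 = $1,096.00 subject; 1.8% × $1,096.00 = $19.73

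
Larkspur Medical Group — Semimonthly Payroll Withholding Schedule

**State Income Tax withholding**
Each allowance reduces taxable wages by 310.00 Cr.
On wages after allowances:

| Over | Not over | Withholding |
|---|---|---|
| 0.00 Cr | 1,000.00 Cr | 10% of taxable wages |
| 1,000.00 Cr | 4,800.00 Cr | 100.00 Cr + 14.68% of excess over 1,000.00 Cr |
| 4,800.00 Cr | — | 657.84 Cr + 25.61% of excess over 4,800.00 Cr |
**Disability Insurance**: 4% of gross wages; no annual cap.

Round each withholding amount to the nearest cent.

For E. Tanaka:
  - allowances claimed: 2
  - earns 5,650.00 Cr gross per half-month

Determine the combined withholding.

State Income Tax: taxable = 5,650.00 Cr − 2×310.00 Cr = 5,030.00 Cr
  657.84 Cr + 25.61% × (5,030.00 Cr − 4,800.00 Cr) = 657.84 Cr + 25.61% × 230.00 Cr = 716.74 Cr
Disability Insurance: 4% × 5,650.00 Cr = 226.00 Cr
Total: 716.74 Cr + 226.00 Cr = 942.74 Cr

942.74 Cr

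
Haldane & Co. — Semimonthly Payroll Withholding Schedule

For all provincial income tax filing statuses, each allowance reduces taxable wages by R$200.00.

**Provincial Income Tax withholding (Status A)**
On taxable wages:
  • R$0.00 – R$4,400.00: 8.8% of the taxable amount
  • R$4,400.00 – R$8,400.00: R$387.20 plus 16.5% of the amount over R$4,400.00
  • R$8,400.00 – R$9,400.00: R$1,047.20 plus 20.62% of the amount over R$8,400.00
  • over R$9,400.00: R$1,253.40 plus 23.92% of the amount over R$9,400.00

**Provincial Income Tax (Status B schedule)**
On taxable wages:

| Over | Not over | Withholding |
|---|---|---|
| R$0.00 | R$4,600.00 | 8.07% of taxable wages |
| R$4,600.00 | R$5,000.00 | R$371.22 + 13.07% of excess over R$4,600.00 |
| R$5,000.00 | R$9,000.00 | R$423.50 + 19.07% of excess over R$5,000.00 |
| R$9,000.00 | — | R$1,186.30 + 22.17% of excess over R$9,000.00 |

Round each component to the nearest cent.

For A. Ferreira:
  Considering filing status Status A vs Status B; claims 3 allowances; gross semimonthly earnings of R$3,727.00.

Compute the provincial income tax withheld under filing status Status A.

R$275.18

Provincial Income Tax (Status A): taxable = R$3,727.00 − 3×R$200.00 = R$3,127.00
  8.8% × R$3,127.00 = R$275.18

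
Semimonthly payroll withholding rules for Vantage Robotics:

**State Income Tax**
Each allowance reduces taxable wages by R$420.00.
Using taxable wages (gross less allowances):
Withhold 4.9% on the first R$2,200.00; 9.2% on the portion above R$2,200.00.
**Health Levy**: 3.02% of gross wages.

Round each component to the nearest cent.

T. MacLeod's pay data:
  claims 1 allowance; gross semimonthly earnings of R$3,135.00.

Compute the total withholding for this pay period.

State Income Tax: taxable = R$3,135.00 − 1×R$420.00 = R$2,715.00
  R$107.80 + 9.2% × (R$2,715.00 − R$2,200.00) = R$107.80 + 9.2% × R$515.00 = R$155.18
Health Levy: 3.02% × R$3,135.00 = R$94.68
Total: R$155.18 + R$94.68 = R$249.86

R$249.86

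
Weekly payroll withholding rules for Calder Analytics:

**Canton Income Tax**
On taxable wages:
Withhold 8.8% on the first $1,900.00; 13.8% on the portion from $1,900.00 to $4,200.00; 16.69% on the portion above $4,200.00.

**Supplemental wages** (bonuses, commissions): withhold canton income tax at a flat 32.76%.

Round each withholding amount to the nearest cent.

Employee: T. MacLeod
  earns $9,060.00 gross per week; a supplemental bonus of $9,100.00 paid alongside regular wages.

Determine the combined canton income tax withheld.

$4,276.89

Canton Income Tax: taxable = $9,060.00
  $484.60 + 16.69% × ($9,060.00 − $4,200.00) = $484.60 + 16.69% × $4,860.00 = $1,295.73
Supplemental (32.76% flat on bonus): 32.76% × $9,100.00 = $2,981.16
Total canton income tax: $1,295.73 + $2,981.16 = $4,276.89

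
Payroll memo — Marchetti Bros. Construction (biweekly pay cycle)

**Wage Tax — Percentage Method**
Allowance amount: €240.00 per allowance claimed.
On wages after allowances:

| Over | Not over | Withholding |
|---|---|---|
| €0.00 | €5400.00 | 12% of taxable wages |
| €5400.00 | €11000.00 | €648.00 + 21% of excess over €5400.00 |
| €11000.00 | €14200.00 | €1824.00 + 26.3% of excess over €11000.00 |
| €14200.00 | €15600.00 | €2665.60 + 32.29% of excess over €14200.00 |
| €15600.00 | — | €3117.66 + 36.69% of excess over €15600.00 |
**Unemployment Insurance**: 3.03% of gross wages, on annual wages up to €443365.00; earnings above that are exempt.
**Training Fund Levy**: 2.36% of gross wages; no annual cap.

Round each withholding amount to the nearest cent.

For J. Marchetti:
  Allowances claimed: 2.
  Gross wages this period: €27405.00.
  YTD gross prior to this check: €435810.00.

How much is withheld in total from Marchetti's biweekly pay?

Wage Tax: taxable = €27405.00 − 2×€240.00 = €26925.00
  €3117.66 + 36.69% × (€26925.00 − €15600.00) = €3117.66 + 36.69% × €11325.00 = €7272.80
Unemployment Insurance: cap €443365.00 − YTD €435810.00 = €7555.00 subject; 3.03% × €7555.00 = €228.92
Training Fund Levy: 2.36% × €27405.00 = €646.76
Total: €7272.80 + €228.92 + €646.76 = €8148.48

€8148.48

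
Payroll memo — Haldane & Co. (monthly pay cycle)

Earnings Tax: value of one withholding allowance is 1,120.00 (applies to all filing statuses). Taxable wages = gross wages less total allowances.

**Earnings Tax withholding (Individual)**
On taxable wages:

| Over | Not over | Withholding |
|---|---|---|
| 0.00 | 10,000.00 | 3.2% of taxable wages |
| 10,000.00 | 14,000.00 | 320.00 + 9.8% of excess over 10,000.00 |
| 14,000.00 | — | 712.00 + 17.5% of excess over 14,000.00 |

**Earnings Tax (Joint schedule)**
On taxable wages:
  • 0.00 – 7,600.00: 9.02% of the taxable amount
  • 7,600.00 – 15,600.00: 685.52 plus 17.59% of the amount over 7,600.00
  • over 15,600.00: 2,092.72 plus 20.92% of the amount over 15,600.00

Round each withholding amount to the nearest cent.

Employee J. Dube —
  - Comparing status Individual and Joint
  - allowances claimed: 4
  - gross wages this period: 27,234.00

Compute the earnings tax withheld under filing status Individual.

2,243.95

Earnings Tax (Individual): taxable = 27,234.00 − 4×1,120.00 = 22,754.00
  712.00 + 17.5% × (22,754.00 − 14,000.00) = 712.00 + 17.5% × 8,754.00 = 2,243.95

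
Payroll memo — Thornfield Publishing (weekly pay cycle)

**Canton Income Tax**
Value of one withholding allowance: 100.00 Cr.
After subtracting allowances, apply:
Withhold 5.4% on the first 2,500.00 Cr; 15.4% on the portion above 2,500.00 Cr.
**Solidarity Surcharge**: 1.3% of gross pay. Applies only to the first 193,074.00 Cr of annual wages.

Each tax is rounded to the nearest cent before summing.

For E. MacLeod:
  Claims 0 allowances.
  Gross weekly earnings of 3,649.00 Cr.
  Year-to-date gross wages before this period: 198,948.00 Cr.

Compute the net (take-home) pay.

3,337.05 Cr

Canton Income Tax: taxable = 3,649.00 Cr
  135.00 Cr + 15.4% × (3,649.00 Cr − 2,500.00 Cr) = 135.00 Cr + 15.4% × 1,149.00 Cr = 311.95 Cr
Solidarity Surcharge: YTD 198,948.00 Cr ≥ cap 193,074.00 Cr → 0.00 Cr
Total withheld: 311.95 Cr + 0.00 Cr = 311.95 Cr
Net pay: 3,649.00 Cr − 311.95 Cr = 3,337.05 Cr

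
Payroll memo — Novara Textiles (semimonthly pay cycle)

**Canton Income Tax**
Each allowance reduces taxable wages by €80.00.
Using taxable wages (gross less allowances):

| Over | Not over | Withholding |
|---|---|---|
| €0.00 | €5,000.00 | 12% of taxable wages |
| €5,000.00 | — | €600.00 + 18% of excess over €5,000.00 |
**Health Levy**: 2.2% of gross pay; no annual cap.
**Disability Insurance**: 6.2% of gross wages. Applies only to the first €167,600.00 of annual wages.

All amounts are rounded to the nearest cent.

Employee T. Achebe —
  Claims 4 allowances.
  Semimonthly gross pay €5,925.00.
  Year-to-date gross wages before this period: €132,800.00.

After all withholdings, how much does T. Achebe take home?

€4,718.40

Canton Income Tax: taxable = €5,925.00 − 4×€80.00 = €5,605.00
  €600.00 + 18% × (€5,605.00 − €5,000.00) = €600.00 + 18% × €605.00 = €708.90
Health Levy: 2.2% × €5,925.00 = €130.35
Disability Insurance: 6.2% × €5,925.00 = €367.35
Total withheld: €708.90 + €130.35 + €367.35 = €1,206.60
Net pay: €5,925.00 − €1,206.60 = €4,718.40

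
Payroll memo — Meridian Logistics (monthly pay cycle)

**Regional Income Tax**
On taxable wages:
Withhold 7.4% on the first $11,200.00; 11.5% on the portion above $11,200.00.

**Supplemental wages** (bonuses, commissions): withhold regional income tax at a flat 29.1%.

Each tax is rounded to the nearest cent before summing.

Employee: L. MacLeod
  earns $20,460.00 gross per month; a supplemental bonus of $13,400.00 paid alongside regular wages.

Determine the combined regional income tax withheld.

$5,793.10

Regional Income Tax: taxable = $20,460.00
  $828.80 + 11.5% × ($20,460.00 − $11,200.00) = $828.80 + 11.5% × $9,260.00 = $1,893.70
Supplemental (29.1% flat on bonus): 29.1% × $13,400.00 = $3,899.40
Total regional income tax: $1,893.70 + $3,899.40 = $5,793.10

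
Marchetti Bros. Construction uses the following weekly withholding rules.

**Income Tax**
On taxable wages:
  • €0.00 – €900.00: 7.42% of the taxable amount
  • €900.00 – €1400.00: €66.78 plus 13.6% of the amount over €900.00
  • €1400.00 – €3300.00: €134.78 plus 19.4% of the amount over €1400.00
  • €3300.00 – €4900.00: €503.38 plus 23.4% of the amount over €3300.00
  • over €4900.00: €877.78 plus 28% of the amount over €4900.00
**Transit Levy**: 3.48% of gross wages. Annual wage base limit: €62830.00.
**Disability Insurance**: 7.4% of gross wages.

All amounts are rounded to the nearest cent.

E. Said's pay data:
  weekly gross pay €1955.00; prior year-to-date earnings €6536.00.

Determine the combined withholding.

€455.15

Income Tax: taxable = €1955.00
  €134.78 + 19.4% × (€1955.00 − €1400.00) = €134.78 + 19.4% × €555.00 = €242.45
Transit Levy: 3.48% × €1955.00 = €68.03
Disability Insurance: 7.4% × €1955.00 = €144.67
Total: €242.45 + €68.03 + €144.67 = €455.15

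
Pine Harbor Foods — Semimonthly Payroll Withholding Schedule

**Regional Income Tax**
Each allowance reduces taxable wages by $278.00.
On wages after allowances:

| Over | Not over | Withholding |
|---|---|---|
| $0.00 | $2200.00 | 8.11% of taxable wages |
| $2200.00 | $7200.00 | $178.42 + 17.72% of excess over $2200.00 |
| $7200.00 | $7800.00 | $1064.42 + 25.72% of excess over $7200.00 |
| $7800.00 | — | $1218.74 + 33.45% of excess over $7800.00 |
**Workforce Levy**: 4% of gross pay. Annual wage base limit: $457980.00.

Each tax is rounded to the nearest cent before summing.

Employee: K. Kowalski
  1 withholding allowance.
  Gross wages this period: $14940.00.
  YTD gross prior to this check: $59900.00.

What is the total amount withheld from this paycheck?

$4111.68

Regional Income Tax: taxable = $14940.00 − 1×$278.00 = $14662.00
  $1218.74 + 33.45% × ($14662.00 − $7800.00) = $1218.74 + 33.45% × $6862.00 = $3514.08
Workforce Levy: 4% × $14940.00 = $597.60
Total: $3514.08 + $597.60 = $4111.68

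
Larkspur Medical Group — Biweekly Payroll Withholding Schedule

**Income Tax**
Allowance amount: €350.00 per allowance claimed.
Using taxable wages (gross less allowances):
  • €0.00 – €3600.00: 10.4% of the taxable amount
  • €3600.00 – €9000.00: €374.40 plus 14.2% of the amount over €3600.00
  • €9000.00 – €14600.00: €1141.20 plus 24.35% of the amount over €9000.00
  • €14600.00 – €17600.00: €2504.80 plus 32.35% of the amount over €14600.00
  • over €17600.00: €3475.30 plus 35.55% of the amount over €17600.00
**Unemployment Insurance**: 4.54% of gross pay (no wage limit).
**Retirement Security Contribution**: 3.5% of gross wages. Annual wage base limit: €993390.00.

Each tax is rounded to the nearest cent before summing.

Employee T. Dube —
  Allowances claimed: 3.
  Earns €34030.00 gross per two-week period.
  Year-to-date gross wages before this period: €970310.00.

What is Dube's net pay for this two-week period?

€22734.35

Income Tax: taxable = €34030.00 − 3×€350.00 = €32980.00
  €3475.30 + 35.55% × (€32980.00 − €17600.00) = €3475.30 + 35.55% × €15380.00 = €8942.89
Unemployment Insurance: 4.54% × €34030.00 = €1544.96
Retirement Security Contribution: cap €993390.00 − YTD €970310.00 = €23080.00 subject; 3.5% × €23080.00 = €807.80
Total withheld: €8942.89 + €1544.96 + €807.80 = €11295.65
Net pay: €34030.00 − €11295.65 = €22734.35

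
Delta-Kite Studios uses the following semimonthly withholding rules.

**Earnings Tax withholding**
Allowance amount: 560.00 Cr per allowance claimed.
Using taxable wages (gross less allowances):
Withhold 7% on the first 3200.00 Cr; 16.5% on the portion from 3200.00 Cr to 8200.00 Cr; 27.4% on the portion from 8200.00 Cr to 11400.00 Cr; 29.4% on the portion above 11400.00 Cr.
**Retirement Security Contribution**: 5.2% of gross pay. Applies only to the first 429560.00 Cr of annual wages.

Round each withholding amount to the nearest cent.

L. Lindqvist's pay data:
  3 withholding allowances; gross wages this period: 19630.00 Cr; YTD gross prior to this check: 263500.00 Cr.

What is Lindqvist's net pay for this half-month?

14757.74 Cr

Earnings Tax: taxable = 19630.00 Cr − 3×560.00 Cr = 17950.00 Cr
  1925.80 Cr + 29.4% × (17950.00 Cr − 11400.00 Cr) = 1925.80 Cr + 29.4% × 6550.00 Cr = 3851.50 Cr
Retirement Security Contribution: 5.2% × 19630.00 Cr = 1020.76 Cr
Total withheld: 3851.50 Cr + 1020.76 Cr = 4872.26 Cr
Net pay: 19630.00 Cr − 4872.26 Cr = 14757.74 Cr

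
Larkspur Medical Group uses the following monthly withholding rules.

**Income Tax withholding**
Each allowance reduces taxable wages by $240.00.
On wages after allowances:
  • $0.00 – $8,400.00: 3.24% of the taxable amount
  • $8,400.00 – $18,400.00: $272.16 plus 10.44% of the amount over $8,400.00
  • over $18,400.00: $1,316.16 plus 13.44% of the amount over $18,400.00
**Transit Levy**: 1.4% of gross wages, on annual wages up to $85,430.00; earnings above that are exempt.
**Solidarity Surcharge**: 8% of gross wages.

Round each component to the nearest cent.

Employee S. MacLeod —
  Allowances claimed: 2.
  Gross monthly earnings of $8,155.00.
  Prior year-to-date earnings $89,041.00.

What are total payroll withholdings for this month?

$901.07

Income Tax: taxable = $8,155.00 − 2×$240.00 = $7,675.00
  3.24% × $7,675.00 = $248.67
Transit Levy: YTD $89,041.00 ≥ cap $85,430.00 → $0.00
Solidarity Surcharge: 8% × $8,155.00 = $652.40
Total: $248.67 + $0.00 + $652.40 = $901.07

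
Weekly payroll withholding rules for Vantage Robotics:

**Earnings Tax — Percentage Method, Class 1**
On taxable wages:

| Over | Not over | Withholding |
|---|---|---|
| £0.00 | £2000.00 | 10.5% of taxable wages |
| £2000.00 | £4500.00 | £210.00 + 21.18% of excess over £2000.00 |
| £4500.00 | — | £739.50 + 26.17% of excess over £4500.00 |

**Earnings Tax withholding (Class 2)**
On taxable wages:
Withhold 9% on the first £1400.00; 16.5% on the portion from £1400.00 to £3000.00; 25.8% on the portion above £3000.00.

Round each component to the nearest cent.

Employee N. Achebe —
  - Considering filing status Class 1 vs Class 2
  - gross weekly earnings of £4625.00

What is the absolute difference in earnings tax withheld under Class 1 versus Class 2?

Earnings Tax (Class 1): taxable = £4625.00
  £739.50 + 26.17% × (£4625.00 − £4500.00) = £739.50 + 26.17% × £125.00 = £772.21
Earnings Tax (Class 2): taxable = £4625.00
  £390.00 + 25.8% × (£4625.00 − £3000.00) = £390.00 + 25.8% × £1625.00 = £809.25
Difference: |£772.21 − £809.25| = £37.04 (higher under Class 2)

£37.04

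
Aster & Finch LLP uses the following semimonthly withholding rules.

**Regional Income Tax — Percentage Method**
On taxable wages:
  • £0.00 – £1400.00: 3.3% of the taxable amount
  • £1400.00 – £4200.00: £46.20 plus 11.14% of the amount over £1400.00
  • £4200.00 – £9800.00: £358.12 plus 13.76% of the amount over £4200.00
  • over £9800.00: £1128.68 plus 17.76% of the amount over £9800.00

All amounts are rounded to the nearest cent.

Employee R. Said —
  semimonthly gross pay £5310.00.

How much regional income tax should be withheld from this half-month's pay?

Regional Income Tax: taxable = £5310.00
  £358.12 + 13.76% × (£5310.00 − £4200.00) = £358.12 + 13.76% × £1110.00 = £510.86

£510.86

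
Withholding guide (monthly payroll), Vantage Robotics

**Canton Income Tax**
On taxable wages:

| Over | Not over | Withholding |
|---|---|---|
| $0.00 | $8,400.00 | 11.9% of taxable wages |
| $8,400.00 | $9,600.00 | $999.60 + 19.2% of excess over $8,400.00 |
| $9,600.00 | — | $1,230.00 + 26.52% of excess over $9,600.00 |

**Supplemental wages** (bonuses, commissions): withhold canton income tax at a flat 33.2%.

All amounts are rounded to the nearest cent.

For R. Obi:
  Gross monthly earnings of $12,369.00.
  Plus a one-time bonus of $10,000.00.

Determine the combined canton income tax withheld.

Canton Income Tax: taxable = $12,369.00
  $1,230.00 + 26.52% × ($12,369.00 − $9,600.00) = $1,230.00 + 26.52% × $2,769.00 = $1,964.34
Supplemental (33.2% flat on bonus): 33.2% × $10,000.00 = $3,320.00
Total canton income tax: $1,964.34 + $3,320.00 = $5,284.34

$5,284.34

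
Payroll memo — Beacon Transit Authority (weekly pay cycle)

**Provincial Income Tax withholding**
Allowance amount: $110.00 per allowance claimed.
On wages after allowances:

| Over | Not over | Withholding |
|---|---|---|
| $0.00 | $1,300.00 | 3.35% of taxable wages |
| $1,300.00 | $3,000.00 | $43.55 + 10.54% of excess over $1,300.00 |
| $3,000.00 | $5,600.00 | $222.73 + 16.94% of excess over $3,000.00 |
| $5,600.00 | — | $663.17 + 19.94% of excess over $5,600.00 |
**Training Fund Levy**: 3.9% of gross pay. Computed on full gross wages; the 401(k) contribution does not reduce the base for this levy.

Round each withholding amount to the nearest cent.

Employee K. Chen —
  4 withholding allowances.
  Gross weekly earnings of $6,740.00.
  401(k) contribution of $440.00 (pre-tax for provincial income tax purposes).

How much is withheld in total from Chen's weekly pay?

Provincial Income Tax: taxable = $6,740.00 − $440.00 − 4×$110.00 = $5,860.00
  $663.17 + 19.94% × ($5,860.00 − $5,600.00) = $663.17 + 19.94% × $260.00 = $715.01
Training Fund Levy: 3.9% × $6,740.00 = $262.86
Total: $715.01 + $262.86 = $977.87

$977.87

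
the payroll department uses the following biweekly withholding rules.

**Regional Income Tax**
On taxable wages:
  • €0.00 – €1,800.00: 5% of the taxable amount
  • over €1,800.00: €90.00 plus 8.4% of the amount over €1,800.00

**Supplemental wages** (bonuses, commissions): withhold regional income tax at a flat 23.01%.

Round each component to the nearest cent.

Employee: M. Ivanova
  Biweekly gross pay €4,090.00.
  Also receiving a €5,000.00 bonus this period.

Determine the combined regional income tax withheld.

€1,432.86

Regional Income Tax: taxable = €4,090.00
  €90.00 + 8.4% × (€4,090.00 − €1,800.00) = €90.00 + 8.4% × €2,290.00 = €282.36
Supplemental (23.01% flat on bonus): 23.01% × €5,000.00 = €1,150.50
Total regional income tax: €282.36 + €1,150.50 = €1,432.86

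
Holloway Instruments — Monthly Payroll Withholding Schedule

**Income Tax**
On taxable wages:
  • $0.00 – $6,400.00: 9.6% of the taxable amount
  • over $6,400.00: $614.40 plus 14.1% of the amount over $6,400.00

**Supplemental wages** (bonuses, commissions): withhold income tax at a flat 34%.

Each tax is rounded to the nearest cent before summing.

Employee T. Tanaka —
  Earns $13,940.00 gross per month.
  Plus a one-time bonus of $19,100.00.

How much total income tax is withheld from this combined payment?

$8,171.54

Income Tax: taxable = $13,940.00
  $614.40 + 14.1% × ($13,940.00 − $6,400.00) = $614.40 + 14.1% × $7,540.00 = $1,677.54
Supplemental (34% flat on bonus): 34% × $19,100.00 = $6,494.00
Total income tax: $1,677.54 + $6,494.00 = $8,171.54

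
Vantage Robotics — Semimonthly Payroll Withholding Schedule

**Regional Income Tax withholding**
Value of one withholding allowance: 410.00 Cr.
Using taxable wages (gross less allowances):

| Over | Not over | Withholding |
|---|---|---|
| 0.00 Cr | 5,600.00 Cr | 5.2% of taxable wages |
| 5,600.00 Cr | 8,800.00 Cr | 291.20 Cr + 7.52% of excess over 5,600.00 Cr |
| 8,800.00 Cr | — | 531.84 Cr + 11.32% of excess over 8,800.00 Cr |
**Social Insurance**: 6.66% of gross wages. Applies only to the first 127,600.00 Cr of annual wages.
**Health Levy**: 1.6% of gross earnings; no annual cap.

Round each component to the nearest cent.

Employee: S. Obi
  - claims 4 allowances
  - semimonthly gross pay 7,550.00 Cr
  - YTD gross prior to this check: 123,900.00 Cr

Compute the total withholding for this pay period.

Regional Income Tax: taxable = 7,550.00 Cr − 4×410.00 Cr = 5,910.00 Cr
  291.20 Cr + 7.52% × (5,910.00 Cr − 5,600.00 Cr) = 291.20 Cr + 7.52% × 310.00 Cr = 314.51 Cr
Social Insurance: cap 127,600.00 Cr − YTD 123,900.00 Cr = 3,700.00 Cr subject; 6.66% × 3,700.00 Cr = 246.42 Cr
Health Levy: 1.6% × 7,550.00 Cr = 120.80 Cr
Total: 314.51 Cr + 246.42 Cr + 120.80 Cr = 681.73 Cr

681.73 Cr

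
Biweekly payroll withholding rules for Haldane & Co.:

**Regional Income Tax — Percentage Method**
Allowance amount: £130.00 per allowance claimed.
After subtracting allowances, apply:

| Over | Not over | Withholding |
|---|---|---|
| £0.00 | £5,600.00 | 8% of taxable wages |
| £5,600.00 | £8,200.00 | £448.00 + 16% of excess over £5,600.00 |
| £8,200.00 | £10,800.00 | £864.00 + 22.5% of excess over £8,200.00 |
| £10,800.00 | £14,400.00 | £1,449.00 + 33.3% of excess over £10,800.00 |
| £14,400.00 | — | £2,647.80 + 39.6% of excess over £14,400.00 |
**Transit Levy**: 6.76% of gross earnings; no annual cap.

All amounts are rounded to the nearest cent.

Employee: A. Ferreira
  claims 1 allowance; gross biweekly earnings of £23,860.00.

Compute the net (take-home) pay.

£15,904.58

Regional Income Tax: taxable = £23,860.00 − 1×£130.00 = £23,730.00
  £2,647.80 + 39.6% × (£23,730.00 − £14,400.00) = £2,647.80 + 39.6% × £9,330.00 = £6,342.48
Transit Levy: 6.76% × £23,860.00 = £1,612.94
Total withheld: £6,342.48 + £1,612.94 = £7,955.42
Net pay: £23,860.00 − £7,955.42 = £15,904.58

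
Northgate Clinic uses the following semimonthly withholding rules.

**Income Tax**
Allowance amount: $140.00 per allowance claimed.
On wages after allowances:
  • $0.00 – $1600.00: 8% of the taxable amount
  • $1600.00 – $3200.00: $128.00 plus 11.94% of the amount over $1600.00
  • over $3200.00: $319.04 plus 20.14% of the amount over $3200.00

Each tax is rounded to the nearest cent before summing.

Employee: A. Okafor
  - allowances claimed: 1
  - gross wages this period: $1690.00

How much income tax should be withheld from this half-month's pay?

$124.00

Income Tax: taxable = $1690.00 − 1×$140.00 = $1550.00
  8% × $1550.00 = $124.00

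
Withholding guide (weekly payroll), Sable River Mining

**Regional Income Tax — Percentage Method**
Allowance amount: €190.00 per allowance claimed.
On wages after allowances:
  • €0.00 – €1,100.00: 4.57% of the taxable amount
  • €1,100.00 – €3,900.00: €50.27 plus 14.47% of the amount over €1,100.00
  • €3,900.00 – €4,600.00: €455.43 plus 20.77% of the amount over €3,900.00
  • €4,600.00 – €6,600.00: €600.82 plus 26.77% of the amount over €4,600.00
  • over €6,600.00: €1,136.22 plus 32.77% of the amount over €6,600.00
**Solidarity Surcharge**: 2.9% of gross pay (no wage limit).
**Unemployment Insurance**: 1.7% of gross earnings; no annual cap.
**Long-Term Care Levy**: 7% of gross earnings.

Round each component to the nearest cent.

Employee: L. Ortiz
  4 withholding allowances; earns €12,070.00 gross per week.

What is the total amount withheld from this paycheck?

Regional Income Tax: taxable = €12,070.00 − 4×€190.00 = €11,310.00
  €1,136.22 + 32.77% × (€11,310.00 − €6,600.00) = €1,136.22 + 32.77% × €4,710.00 = €2,679.69
Solidarity Surcharge: 2.9% × €12,070.00 = €350.03
Unemployment Insurance: 1.7% × €12,070.00 = €205.19
Long-Term Care Levy: 7% × €12,070.00 = €844.90
Total: €2,679.69 + €350.03 + €205.19 + €844.90 = €4,079.81

€4,079.81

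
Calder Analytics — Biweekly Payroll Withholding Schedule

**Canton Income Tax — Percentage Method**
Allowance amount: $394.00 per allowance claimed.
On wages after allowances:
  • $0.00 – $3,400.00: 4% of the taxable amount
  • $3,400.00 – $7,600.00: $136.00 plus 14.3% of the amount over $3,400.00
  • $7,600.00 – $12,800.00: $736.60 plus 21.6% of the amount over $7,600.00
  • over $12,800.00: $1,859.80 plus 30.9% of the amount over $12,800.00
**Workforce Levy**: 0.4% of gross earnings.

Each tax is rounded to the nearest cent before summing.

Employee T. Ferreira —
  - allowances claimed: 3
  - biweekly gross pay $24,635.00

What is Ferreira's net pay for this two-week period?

$19,384.88

Canton Income Tax: taxable = $24,635.00 − 3×$394.00 = $23,453.00
  $1,859.80 + 30.9% × ($23,453.00 − $12,800.00) = $1,859.80 + 30.9% × $10,653.00 = $5,151.58
Workforce Levy: 0.4% × $24,635.00 = $98.54
Total withheld: $5,151.58 + $98.54 = $5,250.12
Net pay: $24,635.00 − $5,250.12 = $19,384.88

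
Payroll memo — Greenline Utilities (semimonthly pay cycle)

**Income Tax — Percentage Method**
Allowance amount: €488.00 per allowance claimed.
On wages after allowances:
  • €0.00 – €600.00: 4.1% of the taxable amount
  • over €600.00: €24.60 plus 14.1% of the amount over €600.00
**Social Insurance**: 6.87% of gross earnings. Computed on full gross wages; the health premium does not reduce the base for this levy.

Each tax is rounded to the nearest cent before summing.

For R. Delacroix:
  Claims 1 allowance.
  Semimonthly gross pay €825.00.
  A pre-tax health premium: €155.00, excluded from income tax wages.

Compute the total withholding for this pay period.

Income Tax: taxable = €825.00 − €155.00 − 1×€488.00 = €182.00
  4.1% × €182.00 = €7.46
Social Insurance: 6.87% × €825.00 = €56.68
Total: €7.46 + €56.68 = €64.14

€64.14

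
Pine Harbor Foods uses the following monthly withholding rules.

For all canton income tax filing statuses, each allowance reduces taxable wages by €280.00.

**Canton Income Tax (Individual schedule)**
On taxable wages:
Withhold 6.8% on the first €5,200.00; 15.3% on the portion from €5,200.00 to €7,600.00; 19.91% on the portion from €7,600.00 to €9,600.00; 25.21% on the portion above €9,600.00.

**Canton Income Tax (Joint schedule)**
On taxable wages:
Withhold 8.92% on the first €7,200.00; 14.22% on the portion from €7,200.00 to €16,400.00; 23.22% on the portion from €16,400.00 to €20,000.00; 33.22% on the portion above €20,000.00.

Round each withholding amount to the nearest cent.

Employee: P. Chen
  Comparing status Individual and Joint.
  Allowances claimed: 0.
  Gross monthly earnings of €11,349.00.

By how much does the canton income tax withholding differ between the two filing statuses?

Canton Income Tax (Individual): taxable = €11,349.00
  €1,119.00 + 25.21% × (€11,349.00 − €9,600.00) = €1,119.00 + 25.21% × €1,749.00 = €1,559.92
Canton Income Tax (Joint): taxable = €11,349.00
  €642.24 + 14.22% × (€11,349.00 − €7,200.00) = €642.24 + 14.22% × €4,149.00 = €1,232.23
Difference: |€1,559.92 − €1,232.23| = €327.69 (higher under Individual)

€327.69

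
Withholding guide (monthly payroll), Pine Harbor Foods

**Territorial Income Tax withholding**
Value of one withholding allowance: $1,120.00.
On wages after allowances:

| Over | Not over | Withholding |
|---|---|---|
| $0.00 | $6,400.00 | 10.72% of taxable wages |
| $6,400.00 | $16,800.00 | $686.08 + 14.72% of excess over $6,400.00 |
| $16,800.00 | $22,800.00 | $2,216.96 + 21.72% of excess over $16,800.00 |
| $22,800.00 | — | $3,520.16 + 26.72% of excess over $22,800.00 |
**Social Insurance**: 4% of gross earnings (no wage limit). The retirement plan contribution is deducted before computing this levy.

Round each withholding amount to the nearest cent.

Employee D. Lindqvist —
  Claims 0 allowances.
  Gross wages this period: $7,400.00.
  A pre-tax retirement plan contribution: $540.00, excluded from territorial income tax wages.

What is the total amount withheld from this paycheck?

$1,028.19

Territorial Income Tax: taxable = $7,400.00 − $540.00 = $6,860.00
  $686.08 + 14.72% × ($6,860.00 − $6,400.00) = $686.08 + 14.72% × $460.00 = $753.79
Social Insurance: 4% × $6,860.00 = $274.40
Total: $753.79 + $274.40 = $1,028.19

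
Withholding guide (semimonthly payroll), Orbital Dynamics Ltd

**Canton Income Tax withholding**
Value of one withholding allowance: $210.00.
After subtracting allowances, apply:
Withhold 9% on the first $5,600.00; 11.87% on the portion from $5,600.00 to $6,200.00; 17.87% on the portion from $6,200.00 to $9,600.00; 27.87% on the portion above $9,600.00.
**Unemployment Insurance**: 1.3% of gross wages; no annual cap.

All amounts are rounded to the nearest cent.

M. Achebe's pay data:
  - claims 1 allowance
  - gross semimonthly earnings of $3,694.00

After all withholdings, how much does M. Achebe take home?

Canton Income Tax: taxable = $3,694.00 − 1×$210.00 = $3,484.00
  9% × $3,484.00 = $313.56
Unemployment Insurance: 1.3% × $3,694.00 = $48.02
Total withheld: $313.56 + $48.02 = $361.58
Net pay: $3,694.00 − $361.58 = $3,332.42

$3,332.42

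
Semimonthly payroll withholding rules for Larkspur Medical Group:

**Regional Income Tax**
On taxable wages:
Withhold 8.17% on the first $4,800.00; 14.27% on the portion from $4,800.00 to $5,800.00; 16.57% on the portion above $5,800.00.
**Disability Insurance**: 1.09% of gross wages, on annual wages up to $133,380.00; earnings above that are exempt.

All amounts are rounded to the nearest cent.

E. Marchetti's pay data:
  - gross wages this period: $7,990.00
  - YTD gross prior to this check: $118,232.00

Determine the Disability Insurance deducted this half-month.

Disability Insurance: 1.09% × $7,990.00 = $87.09

$87.09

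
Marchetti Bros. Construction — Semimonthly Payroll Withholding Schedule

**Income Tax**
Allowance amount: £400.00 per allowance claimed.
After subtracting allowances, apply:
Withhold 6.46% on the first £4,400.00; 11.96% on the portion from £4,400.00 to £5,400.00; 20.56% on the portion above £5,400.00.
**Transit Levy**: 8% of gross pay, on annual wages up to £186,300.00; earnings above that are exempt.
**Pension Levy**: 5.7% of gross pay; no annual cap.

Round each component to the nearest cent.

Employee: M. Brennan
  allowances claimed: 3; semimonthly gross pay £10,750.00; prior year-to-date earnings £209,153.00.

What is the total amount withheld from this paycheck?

£1,869.83

Income Tax: taxable = £10,750.00 − 3×£400.00 = £9,550.00
  £403.84 + 20.56% × (£9,550.00 − £5,400.00) = £403.84 + 20.56% × £4,150.00 = £1,257.08
Transit Levy: YTD £209,153.00 ≥ cap £186,300.00 → £0.00
Pension Levy: 5.7% × £10,750.00 = £612.75
Total: £1,257.08 + £0.00 + £612.75 = £1,869.83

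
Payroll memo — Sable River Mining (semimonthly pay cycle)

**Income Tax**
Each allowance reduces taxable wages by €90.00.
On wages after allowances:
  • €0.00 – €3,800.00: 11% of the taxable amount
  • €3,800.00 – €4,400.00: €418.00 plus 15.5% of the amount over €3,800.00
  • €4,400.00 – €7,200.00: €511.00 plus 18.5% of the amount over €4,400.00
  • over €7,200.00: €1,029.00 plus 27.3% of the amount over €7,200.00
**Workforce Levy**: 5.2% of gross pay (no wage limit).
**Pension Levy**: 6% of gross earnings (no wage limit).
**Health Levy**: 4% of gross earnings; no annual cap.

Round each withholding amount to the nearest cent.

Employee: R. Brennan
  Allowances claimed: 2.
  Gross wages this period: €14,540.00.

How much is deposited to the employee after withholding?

Income Tax: taxable = €14,540.00 − 2×€90.00 = €14,360.00
  €1,029.00 + 27.3% × (€14,360.00 − €7,200.00) = €1,029.00 + 27.3% × €7,160.00 = €2,983.68
Workforce Levy: 5.2% × €14,540.00 = €756.08
Pension Levy: 6% × €14,540.00 = €872.40
Health Levy: 4% × €14,540.00 = €581.60
Total withheld: €2,983.68 + €756.08 + €872.40 + €581.60 = €5,193.76
Net pay: €14,540.00 − €5,193.76 = €9,346.24

€9,346.24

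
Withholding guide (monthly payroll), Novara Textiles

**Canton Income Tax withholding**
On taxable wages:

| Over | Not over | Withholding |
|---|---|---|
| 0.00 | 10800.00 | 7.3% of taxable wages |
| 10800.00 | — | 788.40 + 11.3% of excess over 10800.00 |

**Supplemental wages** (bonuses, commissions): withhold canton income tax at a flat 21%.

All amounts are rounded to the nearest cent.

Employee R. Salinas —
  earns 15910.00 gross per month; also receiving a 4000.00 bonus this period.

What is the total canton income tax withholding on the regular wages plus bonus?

Canton Income Tax: taxable = 15910.00
  788.40 + 11.3% × (15910.00 − 10800.00) = 788.40 + 11.3% × 5110.00 = 1365.83
Supplemental (21% flat on bonus): 21% × 4000.00 = 840.00
Total canton income tax: 1365.83 + 840.00 = 2205.83

2205.83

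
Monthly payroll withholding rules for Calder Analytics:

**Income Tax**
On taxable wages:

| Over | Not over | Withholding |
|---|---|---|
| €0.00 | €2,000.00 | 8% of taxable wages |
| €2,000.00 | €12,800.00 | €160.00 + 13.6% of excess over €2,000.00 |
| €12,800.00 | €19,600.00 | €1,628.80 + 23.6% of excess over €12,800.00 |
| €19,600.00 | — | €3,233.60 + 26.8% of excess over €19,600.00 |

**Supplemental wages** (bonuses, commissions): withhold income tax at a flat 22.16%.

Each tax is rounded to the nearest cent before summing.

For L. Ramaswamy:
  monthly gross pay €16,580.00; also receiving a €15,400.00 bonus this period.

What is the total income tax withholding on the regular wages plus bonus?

€5,933.52

Income Tax: taxable = €16,580.00
  €1,628.80 + 23.6% × (€16,580.00 − €12,800.00) = €1,628.80 + 23.6% × €3,780.00 = €2,520.88
Supplemental (22.16% flat on bonus): 22.16% × €15,400.00 = €3,412.64
Total income tax: €2,520.88 + €3,412.64 = €5,933.52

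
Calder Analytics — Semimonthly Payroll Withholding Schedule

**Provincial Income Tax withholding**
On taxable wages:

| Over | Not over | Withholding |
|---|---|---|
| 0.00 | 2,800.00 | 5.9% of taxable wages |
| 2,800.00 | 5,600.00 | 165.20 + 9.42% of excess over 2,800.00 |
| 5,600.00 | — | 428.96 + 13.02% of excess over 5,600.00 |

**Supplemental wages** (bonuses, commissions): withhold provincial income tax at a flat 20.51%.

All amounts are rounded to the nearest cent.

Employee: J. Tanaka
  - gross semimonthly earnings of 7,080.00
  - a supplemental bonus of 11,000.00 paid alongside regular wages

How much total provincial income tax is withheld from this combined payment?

2,877.76

Provincial Income Tax: taxable = 7,080.00
  428.96 + 13.02% × (7,080.00 − 5,600.00) = 428.96 + 13.02% × 1,480.00 = 621.66
Supplemental (20.51% flat on bonus): 20.51% × 11,000.00 = 2,256.10
Total provincial income tax: 621.66 + 2,256.10 = 2,877.76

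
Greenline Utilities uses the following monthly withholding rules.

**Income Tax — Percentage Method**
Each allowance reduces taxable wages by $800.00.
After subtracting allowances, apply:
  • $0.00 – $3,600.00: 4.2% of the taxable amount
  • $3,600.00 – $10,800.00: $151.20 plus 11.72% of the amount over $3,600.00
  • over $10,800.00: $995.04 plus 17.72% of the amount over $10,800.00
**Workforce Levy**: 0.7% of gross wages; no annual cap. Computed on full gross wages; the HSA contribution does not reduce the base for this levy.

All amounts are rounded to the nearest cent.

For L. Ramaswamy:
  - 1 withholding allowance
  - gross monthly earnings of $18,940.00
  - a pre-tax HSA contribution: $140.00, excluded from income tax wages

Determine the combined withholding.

$2,403.46

Income Tax: taxable = $18,940.00 − $140.00 − 1×$800.00 = $18,000.00
  $995.04 + 17.72% × ($18,000.00 − $10,800.00) = $995.04 + 17.72% × $7,200.00 = $2,270.88
Workforce Levy: 0.7% × $18,940.00 = $132.58
Total: $2,270.88 + $132.58 = $2,403.46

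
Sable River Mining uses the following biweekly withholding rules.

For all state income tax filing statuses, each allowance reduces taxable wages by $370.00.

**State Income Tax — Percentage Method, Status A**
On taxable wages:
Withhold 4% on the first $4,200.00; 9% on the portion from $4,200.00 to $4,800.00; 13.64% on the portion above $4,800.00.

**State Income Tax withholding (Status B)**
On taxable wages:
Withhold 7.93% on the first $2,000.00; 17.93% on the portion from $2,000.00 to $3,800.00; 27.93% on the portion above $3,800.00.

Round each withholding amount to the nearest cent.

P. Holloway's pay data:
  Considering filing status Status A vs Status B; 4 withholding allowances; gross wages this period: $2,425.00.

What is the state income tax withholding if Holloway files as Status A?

$37.80

State Income Tax (Status A): taxable = $2,425.00 − 4×$370.00 = $945.00
  4% × $945.00 = $37.80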